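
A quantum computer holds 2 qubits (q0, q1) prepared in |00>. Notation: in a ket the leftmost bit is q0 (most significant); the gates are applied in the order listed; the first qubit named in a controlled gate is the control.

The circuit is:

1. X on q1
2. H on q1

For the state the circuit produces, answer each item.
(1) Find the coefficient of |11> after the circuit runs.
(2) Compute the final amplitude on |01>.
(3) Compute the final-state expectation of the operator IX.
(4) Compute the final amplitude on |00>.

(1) |11> carries amplitude 0 in the final state.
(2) |01> carries amplitude -sqrt(2)/2 in the final state.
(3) The observable IX averages to -1.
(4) The final state's coefficient on |00> equals sqrt(2)/2.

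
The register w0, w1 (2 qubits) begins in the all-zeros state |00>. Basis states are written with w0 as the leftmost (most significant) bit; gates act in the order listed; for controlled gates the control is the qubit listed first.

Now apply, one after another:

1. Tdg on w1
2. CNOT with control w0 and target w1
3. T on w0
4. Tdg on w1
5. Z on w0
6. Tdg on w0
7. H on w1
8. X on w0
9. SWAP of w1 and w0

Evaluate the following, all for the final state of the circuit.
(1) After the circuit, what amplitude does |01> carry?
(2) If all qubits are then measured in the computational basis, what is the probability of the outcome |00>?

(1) The final state's coefficient on |01> equals sqrt(2)/2.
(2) Outcome |00> occurs with probability 0.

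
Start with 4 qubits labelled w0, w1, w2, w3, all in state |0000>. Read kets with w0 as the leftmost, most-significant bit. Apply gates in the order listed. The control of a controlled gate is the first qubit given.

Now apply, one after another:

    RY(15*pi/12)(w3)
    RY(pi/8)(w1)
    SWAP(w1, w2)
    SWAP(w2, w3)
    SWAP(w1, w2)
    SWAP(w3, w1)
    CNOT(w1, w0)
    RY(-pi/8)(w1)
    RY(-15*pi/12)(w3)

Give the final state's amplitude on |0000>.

|0000> carries amplitude cos(pi/16)**2 in the final state.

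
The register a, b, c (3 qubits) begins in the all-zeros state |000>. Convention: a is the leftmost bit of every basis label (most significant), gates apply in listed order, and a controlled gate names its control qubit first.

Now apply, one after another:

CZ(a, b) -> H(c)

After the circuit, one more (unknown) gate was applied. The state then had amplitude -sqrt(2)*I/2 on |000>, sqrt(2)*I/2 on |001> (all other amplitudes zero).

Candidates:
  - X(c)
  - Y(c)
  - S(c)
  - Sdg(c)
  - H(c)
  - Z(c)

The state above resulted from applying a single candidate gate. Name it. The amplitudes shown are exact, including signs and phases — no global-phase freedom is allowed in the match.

The unique candidate consistent with the amplitudes is Y(c).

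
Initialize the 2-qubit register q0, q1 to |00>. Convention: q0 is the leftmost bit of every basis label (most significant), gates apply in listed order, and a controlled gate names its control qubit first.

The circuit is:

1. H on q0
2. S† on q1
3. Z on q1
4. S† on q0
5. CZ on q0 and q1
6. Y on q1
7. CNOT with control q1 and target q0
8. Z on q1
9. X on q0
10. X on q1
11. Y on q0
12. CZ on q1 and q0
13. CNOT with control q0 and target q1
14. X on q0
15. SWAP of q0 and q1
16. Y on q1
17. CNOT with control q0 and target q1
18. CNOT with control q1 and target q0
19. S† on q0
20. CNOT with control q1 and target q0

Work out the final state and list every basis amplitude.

The resulting statevector has amplitude sqrt(2)/2 on |00>, 0 on |01>, sqrt(2)/2 on |10>, 0 on |11>.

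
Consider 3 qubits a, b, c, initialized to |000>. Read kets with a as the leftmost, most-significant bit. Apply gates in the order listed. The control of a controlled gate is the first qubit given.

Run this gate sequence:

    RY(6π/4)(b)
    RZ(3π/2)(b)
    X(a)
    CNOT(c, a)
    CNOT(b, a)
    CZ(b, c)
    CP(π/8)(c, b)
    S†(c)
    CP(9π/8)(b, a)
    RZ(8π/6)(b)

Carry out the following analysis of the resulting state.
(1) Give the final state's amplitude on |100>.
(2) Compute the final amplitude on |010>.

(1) The final state's coefficient on |100> equals -sqrt(2)*exp(7*I*pi/12)/2.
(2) The final state's coefficient on |010> equals -sqrt(2)*exp(5*I*pi/12)/2.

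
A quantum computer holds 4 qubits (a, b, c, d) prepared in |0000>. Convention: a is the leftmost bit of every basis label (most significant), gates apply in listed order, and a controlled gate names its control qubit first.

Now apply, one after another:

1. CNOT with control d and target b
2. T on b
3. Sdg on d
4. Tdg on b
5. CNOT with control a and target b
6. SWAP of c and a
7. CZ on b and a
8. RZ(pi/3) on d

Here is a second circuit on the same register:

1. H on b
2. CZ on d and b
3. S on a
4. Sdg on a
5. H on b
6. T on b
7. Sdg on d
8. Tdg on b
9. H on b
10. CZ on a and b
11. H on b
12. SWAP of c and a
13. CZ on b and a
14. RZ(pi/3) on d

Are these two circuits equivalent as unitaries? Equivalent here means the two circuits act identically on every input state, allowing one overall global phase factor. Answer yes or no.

Yes, they are equivalent — the unitaries differ by at most a global phase.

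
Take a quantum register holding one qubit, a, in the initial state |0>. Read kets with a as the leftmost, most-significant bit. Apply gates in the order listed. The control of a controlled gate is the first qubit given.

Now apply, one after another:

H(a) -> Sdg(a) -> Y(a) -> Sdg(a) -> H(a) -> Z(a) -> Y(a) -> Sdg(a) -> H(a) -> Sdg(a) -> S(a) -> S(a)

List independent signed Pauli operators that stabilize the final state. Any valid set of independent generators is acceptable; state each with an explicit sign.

The stabilizer group can be generated by +Y, among other valid generating sets.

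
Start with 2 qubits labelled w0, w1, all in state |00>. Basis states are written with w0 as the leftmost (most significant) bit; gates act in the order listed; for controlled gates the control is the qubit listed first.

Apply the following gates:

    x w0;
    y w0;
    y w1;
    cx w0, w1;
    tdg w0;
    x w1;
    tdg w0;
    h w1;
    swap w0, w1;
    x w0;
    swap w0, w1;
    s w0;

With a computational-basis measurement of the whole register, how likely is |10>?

The probability of measuring |10> is 0.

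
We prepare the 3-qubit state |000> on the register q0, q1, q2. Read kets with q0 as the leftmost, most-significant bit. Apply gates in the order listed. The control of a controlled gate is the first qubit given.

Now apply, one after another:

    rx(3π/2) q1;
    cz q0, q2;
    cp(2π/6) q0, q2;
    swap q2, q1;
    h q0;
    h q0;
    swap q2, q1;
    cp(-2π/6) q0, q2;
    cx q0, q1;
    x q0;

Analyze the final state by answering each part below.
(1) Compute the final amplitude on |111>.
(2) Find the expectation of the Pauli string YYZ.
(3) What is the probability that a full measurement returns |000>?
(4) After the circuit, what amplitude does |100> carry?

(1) The final state's coefficient on |111> equals 0. Key observation: steps 3-8 multiply out to the identity, so the circuit reduces to the remaining gates.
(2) The observable YYZ averages to 0.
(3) Outcome |000> occurs with probability 0.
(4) The amplitude on |100> is -sqrt(2)/2.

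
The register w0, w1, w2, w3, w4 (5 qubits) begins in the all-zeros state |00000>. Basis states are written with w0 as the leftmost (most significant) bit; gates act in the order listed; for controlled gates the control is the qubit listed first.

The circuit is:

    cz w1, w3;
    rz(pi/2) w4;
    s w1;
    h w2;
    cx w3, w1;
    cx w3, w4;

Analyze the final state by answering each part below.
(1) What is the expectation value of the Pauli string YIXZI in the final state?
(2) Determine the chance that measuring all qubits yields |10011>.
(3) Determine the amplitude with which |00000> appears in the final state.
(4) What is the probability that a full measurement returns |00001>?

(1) The observable YIXZI averages to 0.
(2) The probability of measuring |10011> is 0.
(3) The amplitude on |00000> is -sqrt(2)*exp(3*I*pi/4)/2.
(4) The probability of measuring |00001> is 0.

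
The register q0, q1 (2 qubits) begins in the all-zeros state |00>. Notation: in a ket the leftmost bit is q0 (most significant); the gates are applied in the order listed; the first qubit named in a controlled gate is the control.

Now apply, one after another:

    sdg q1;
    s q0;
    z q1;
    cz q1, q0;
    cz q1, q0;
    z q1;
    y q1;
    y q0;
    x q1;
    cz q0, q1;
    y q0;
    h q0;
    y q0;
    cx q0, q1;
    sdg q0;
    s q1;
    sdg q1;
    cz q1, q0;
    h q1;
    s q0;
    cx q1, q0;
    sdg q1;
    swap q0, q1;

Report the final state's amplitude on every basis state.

The final amplitudes are 1/2 on |00>, 1/2 on |01>, I/2 on |10>, -I/2 on |11>. Key observation: the block from step 4 through step 5 cancels to the identity and can be dropped.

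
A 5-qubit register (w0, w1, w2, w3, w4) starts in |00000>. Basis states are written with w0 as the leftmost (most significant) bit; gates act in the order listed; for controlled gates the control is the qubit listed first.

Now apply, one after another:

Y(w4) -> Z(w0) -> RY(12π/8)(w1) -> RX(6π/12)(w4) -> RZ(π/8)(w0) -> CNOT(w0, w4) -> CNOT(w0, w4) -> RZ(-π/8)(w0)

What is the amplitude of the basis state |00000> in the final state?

The amplitude on |00000> is -1/2. Key observation: the block from step 5 through step 8 cancels to the identity and can be dropped.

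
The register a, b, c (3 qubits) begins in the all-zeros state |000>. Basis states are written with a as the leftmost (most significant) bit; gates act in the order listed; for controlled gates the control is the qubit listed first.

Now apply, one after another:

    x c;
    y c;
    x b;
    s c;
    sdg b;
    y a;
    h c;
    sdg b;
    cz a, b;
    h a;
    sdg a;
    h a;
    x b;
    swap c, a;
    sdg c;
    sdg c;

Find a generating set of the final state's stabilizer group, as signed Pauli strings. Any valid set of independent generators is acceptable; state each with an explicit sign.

The stabilizer group can be generated by +XII, +IIY, +IZI, among other valid generating sets.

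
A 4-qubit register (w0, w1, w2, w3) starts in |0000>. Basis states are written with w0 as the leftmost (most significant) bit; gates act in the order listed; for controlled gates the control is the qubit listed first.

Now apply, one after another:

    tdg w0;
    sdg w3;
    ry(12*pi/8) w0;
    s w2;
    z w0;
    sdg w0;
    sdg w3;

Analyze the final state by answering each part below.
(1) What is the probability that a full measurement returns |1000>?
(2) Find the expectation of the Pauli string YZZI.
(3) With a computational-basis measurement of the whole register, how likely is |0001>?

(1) Outcome |1000> occurs with probability 1/2.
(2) In the final state, YZZI has expectation -1.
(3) Outcome |0001> occurs with probability 0.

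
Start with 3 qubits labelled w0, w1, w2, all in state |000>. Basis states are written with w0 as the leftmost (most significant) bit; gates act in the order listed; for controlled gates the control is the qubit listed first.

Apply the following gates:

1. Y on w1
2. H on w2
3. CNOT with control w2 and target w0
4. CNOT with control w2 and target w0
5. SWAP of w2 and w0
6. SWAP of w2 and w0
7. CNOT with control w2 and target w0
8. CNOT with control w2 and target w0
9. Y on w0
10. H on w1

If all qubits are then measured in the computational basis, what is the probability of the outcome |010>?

The probability of measuring |010> is 0.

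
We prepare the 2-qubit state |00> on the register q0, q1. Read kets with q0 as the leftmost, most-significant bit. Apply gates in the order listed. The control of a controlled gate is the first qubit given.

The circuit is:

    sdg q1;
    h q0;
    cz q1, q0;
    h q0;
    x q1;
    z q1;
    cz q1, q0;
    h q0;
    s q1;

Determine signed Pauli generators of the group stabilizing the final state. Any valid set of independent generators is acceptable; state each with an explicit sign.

The stabilizer group can be generated by +XI, -IZ, among other valid generating sets.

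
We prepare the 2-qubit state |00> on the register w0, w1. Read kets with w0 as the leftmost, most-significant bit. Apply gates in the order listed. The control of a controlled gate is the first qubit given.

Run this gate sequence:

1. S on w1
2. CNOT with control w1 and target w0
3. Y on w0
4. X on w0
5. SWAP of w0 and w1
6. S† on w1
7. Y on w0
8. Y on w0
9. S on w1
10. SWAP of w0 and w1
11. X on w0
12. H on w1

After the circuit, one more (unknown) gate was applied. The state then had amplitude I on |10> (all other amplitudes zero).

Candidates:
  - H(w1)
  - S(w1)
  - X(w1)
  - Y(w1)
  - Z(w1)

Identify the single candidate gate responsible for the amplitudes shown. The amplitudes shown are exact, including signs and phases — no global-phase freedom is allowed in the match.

The unique candidate consistent with the amplitudes is H(w1).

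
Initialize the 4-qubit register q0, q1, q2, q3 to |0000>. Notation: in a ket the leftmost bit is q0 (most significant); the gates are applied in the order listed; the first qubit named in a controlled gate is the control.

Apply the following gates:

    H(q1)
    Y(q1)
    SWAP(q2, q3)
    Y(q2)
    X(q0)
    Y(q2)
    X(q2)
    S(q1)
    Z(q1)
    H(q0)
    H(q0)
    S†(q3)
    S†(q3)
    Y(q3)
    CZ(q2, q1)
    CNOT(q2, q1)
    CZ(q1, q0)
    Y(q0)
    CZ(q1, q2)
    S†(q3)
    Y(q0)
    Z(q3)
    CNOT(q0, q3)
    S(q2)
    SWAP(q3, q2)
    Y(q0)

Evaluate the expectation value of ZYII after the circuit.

The expectation value of ZYII is 1.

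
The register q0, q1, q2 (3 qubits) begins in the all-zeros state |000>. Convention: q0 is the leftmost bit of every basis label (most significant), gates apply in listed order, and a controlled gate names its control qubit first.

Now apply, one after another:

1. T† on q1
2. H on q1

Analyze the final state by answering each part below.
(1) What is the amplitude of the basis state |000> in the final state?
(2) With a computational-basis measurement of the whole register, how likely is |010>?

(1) The amplitude on |000> is sqrt(2)/2.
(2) Outcome |010> occurs with probability 1/2.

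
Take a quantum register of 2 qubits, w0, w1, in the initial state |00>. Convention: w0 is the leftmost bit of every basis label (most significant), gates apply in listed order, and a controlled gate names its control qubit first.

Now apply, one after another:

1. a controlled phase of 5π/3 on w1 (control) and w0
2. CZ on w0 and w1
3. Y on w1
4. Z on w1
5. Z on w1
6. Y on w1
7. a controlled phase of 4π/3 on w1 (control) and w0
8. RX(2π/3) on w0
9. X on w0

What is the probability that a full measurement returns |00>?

Outcome |00> occurs with probability 3/4.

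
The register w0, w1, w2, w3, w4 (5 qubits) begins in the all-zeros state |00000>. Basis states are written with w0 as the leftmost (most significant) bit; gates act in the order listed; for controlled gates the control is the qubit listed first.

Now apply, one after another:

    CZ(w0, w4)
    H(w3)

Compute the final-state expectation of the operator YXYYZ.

In the final state, YXYYZ has expectation 0.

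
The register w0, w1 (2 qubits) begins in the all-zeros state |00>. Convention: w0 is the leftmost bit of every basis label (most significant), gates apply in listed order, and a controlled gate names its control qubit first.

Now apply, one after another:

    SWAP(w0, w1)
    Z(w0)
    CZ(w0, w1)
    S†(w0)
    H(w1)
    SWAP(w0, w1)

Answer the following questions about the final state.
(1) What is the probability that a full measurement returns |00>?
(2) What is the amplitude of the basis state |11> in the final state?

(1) A full measurement returns |00> with probability 1/2.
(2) The amplitude on |11> is 0.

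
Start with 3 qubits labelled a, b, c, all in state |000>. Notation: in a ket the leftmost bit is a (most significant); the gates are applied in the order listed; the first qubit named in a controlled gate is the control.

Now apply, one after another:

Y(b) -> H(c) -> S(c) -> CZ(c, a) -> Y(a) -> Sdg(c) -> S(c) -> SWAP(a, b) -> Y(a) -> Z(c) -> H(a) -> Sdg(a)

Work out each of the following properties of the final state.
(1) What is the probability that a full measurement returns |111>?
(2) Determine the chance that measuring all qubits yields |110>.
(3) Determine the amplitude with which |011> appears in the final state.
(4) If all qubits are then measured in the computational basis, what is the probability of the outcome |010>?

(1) The probability of measuring |111> is 1/4.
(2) The probability of measuring |110> is 1/4.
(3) The amplitude on |011> is 1/2.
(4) The probability of measuring |010> is 1/4.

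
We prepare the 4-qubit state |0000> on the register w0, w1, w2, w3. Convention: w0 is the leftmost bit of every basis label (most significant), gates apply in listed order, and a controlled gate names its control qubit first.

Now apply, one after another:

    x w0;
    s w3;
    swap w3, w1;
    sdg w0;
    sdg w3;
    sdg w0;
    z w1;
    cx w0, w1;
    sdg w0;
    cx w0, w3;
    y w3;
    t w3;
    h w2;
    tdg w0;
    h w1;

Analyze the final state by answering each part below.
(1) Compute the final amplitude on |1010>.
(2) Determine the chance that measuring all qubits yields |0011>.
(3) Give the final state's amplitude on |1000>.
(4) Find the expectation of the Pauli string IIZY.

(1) The amplitude on |1010> is -exp(3*I*pi/4)/2.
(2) A full measurement returns |0011> with probability 0.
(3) The amplitude on |1000> is -exp(3*I*pi/4)/2.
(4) The observable IIZY averages to 0.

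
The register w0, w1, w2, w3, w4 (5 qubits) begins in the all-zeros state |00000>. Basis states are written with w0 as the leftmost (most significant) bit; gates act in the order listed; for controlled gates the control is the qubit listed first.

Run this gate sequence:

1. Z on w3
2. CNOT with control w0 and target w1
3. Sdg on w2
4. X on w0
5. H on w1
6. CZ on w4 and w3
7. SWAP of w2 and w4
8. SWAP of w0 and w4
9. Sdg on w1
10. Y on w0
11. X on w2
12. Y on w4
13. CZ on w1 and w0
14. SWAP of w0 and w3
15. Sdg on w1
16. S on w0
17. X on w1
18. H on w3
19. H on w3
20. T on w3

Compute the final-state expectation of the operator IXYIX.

The observable IXYIX averages to 0.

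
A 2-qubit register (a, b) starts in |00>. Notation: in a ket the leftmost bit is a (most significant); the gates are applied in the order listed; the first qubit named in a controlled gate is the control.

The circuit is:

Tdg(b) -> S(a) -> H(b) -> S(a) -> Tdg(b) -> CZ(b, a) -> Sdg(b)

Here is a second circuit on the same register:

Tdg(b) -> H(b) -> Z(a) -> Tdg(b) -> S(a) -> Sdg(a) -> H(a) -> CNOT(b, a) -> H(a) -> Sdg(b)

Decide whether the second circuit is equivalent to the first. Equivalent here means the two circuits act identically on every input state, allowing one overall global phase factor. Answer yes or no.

Yes — the two circuits implement the same unitary up to a global phase.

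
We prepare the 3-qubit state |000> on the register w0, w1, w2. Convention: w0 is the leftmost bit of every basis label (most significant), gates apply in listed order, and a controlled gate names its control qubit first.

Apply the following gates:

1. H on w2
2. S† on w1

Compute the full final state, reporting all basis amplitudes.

The final amplitudes are sqrt(2)/2 on |000>, sqrt(2)/2 on |001>, and 0 on every other basis state.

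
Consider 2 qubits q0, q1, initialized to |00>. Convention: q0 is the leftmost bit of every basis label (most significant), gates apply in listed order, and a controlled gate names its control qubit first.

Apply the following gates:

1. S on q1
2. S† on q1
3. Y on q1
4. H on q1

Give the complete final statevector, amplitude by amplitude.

After the circuit, the state carries amplitude sqrt(2)*I/2 on |00>, -sqrt(2)*I/2 on |01>, 0 on |10>, 0 on |11>. Key observation: the block from step 1 through step 2 cancels to the identity and can be dropped.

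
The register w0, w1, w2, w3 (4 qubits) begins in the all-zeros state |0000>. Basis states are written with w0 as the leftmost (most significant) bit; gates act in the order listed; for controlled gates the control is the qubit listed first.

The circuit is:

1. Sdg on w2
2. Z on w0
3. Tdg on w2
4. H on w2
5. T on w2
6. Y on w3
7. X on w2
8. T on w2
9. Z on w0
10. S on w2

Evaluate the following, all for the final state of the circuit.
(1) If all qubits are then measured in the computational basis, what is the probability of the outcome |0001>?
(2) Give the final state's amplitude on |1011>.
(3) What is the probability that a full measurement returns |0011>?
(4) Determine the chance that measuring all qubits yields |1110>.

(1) A full measurement returns |0001> with probability 1/2.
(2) The final state's coefficient on |1011> equals 0.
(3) The probability of measuring |0011> is 1/2.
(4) The probability of measuring |1110> is 0.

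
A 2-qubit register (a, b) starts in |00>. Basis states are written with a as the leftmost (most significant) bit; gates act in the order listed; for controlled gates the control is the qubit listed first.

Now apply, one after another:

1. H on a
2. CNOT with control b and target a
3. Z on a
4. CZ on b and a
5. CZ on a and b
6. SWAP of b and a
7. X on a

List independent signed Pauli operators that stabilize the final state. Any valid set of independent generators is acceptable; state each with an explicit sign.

The stabilizer group can be generated by -IX, -ZI, among other valid generating sets.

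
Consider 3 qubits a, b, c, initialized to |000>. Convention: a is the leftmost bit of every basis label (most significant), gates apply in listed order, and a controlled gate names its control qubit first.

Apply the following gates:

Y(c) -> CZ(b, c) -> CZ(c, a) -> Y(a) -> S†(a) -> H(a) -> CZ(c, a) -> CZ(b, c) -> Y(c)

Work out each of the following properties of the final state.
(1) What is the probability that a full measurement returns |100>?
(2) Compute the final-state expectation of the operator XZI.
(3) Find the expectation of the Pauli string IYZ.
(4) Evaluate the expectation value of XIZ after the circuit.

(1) The probability of measuring |100> is 1/2.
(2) In the final state, XZI has expectation 1.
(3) The observable IYZ averages to 0.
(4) The observable XIZ averages to 1.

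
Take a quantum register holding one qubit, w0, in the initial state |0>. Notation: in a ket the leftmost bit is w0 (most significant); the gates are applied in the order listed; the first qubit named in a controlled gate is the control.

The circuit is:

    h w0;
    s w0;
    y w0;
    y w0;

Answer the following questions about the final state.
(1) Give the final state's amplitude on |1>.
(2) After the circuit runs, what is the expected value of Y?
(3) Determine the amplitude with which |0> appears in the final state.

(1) The amplitude on |1> is sqrt(2)*I/2.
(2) The observable Y averages to 1.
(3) The amplitude on |0> is sqrt(2)/2.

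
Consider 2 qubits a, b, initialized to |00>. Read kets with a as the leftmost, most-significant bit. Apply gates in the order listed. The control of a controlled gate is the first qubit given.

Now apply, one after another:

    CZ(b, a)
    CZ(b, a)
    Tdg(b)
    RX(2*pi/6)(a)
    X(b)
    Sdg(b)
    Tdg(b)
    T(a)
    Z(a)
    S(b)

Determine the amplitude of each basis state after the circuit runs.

After the circuit, the state carries amplitude 0 on |00>, -sqrt(3)*exp(3*I*pi/4)/2 on |01>, 0 on |10>, I/2 on |11>.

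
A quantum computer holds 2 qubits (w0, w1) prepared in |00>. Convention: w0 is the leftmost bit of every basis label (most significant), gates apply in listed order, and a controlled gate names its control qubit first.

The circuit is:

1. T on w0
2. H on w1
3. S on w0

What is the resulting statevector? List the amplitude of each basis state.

The resulting statevector has amplitude sqrt(2)/2 on |00>, sqrt(2)/2 on |01>, 0 on |10>, 0 on |11>.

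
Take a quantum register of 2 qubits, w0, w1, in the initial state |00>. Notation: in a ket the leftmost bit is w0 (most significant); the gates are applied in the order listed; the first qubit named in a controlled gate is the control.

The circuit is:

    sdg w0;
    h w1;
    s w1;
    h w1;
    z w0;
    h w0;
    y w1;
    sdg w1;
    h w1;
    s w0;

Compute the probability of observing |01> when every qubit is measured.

The probability of measuring |01> is 1/2.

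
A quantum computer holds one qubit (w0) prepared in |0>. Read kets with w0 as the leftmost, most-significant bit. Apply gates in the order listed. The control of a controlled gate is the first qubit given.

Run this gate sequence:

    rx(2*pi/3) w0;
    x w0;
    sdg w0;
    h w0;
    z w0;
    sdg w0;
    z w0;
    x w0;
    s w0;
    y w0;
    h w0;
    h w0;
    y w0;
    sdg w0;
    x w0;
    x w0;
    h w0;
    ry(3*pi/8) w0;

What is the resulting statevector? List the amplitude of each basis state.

After the circuit, the state carries amplitude (1 - I)*(cos(7*pi/48) - I*cos(pi/48))/2 on |0>, (-1 + I)*(sin(7*pi/48) + I*sin(pi/48))/2 on |1>.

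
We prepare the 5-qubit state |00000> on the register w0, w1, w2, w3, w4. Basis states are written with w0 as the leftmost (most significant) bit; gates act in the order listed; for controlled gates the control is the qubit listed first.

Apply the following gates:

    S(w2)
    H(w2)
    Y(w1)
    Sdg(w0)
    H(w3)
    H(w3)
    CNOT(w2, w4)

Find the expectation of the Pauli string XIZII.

The expectation value of XIZII is 0. Key observation: gates 5-6 undo each other exactly, leaving only the rest of the circuit to track.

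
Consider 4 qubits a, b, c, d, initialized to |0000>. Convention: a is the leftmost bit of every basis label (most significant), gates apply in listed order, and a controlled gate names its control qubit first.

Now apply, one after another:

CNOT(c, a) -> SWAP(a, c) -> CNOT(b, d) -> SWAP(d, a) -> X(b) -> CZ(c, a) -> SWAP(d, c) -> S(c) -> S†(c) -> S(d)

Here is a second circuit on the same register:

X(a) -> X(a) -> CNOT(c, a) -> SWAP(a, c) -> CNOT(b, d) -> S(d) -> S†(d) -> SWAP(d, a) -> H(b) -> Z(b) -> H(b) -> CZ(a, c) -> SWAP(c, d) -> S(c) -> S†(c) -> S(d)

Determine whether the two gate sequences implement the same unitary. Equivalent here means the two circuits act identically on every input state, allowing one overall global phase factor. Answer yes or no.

Yes, they are equivalent — the unitaries differ by at most a global phase.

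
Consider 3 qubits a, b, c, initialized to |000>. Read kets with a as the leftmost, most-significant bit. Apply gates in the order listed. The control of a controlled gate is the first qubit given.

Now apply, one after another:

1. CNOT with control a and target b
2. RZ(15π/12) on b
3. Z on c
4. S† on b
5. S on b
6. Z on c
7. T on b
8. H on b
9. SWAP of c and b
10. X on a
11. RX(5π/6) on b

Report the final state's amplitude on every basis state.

The resulting statevector has amplitude 0 on |000>, 0 on |001>, 0 on |010>, 0 on |011>, (1 - sqrt(3))*exp(3*I*pi/8)/4 on |100>, (1 - sqrt(3))*exp(3*I*pi/8)/4 on |101>, (1 + sqrt(3))*exp(7*I*pi/8)/4 on |110>, (1 + sqrt(3))*exp(7*I*pi/8)/4 on |111>. Key observation: the block from step 3 through step 6 cancels to the identity and can be dropped.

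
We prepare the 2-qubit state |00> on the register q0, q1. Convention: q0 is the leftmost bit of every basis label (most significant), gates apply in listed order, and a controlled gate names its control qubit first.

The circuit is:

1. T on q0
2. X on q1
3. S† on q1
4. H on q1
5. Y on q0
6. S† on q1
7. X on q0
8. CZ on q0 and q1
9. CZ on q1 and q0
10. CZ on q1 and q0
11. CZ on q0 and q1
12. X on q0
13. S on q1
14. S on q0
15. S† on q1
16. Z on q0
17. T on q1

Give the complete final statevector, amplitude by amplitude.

The final amplitudes are 0 on |00>, 0 on |01>, -sqrt(2)*I/2 on |10>, sqrt(2)*exp(I*pi/4)/2 on |11>. Key observation: the block from step 6 through step 13 cancels to the identity and can be dropped.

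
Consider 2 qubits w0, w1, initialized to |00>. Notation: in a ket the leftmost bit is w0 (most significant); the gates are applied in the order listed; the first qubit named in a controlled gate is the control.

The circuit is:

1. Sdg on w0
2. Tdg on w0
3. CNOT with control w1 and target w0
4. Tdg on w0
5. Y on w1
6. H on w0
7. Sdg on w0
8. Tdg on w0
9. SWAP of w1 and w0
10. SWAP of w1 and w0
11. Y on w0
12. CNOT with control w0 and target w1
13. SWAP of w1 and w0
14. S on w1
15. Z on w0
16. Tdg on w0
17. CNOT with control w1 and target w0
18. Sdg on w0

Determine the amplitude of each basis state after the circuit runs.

The resulting statevector has amplitude 0 on |00>, 0 on |01>, -sqrt(2)*I/2 on |10>, -sqrt(2)/2 on |11>.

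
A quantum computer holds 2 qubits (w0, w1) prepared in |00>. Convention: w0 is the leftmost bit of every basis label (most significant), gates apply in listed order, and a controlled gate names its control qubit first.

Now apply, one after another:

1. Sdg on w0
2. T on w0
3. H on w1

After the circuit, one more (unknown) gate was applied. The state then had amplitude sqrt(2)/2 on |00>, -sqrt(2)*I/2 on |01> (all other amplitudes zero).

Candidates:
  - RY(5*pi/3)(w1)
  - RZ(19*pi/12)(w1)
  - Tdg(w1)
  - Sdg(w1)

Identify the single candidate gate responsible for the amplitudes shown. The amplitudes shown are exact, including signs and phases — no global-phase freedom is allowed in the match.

The unique candidate consistent with the amplitudes is Sdg(w1).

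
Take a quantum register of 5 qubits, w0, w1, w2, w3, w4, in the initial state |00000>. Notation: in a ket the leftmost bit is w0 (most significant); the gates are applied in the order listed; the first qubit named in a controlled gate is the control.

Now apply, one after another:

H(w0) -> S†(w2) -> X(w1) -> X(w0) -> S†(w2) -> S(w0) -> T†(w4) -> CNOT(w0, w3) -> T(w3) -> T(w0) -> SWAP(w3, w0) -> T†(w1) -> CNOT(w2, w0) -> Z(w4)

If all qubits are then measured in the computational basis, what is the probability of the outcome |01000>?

A full measurement returns |01000> with probability 1/2.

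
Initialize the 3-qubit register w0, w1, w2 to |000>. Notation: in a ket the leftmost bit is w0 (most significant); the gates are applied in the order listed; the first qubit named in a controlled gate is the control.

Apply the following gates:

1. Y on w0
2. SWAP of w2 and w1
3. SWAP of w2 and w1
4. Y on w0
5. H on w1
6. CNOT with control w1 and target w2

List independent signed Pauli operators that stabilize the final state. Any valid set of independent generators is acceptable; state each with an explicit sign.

The final state is stabilized by the group generated by +IXX, +ZII, +IZZ; other independent generating sets are equally valid. Key observation: gates 2-3 undo each other exactly, leaving only the rest of the circuit to track.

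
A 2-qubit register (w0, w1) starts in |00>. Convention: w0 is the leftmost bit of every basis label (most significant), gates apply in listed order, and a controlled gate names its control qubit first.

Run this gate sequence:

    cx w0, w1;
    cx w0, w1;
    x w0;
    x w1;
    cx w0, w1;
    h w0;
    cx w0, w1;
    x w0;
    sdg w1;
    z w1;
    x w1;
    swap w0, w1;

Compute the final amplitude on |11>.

The final state's coefficient on |11> equals sqrt(2)/2. Key observation: gates 1-2 undo each other exactly, leaving only the rest of the circuit to track.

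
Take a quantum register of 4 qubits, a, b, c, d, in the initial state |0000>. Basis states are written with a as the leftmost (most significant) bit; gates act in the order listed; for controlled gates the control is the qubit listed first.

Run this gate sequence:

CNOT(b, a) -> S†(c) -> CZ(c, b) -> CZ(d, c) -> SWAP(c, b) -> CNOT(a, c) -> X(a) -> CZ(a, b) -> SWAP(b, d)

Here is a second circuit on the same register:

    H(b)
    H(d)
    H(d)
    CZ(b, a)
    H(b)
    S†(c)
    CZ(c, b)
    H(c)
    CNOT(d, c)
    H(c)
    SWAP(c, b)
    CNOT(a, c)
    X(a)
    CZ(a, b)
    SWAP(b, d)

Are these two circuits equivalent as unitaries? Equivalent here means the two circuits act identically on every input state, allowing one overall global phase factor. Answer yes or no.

No — the two circuits implement different unitaries, even allowing a global phase.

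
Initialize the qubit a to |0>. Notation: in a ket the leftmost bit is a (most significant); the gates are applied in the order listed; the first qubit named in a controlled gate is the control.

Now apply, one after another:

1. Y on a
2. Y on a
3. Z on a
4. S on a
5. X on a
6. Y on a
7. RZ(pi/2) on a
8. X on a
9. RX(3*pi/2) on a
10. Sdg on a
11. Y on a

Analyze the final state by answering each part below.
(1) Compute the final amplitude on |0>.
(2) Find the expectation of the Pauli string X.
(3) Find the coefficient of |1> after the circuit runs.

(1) |0> carries amplitude -sqrt(2)*exp(I*pi/4)/2 in the final state.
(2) In the final state, X has expectation 1.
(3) |1> carries amplitude -sqrt(2)*exp(I*pi/4)/2 in the final state.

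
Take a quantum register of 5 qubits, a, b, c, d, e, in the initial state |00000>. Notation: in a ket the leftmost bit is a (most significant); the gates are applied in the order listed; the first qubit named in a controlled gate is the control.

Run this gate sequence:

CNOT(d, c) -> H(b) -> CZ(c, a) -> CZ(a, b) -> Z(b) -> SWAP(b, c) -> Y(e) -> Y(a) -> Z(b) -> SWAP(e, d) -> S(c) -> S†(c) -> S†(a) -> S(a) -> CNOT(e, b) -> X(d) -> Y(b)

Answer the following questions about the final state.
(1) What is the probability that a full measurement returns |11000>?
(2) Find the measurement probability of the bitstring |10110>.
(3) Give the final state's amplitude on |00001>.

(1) The probability of measuring |11000> is 1/2.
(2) Outcome |10110> occurs with probability 0.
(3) The final state's coefficient on |00001> equals 0.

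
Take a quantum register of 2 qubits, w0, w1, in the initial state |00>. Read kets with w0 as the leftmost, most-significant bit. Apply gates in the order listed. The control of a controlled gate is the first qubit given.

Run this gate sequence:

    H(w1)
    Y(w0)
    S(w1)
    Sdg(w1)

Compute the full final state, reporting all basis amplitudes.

The resulting statevector has amplitude 0 on |00>, 0 on |01>, sqrt(2)*I/2 on |10>, sqrt(2)*I/2 on |11>. Key observation: steps 3-4 multiply out to the identity, so the circuit reduces to the remaining gates.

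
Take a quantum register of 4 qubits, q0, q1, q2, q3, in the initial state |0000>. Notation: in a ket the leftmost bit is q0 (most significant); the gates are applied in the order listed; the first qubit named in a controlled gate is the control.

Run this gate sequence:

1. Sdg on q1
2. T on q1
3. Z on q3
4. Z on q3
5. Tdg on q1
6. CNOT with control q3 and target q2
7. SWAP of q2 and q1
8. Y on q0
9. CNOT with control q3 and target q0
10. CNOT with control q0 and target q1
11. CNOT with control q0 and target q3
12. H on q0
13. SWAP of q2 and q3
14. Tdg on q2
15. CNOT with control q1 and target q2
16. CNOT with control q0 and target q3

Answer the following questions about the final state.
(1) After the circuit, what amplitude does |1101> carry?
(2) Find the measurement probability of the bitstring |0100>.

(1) |1101> carries amplitude -sqrt(2)*exp(I*pi/4)/2 in the final state. Key observation: the block from step 2 through step 5 cancels to the identity and can be dropped.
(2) A full measurement returns |0100> with probability 1/2.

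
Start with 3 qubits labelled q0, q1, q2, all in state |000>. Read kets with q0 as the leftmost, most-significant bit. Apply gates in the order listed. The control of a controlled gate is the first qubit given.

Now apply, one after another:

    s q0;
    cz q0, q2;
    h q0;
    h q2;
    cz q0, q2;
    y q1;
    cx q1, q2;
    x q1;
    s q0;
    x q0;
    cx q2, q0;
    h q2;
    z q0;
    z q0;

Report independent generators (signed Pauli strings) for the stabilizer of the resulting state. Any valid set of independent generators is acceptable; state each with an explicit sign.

The final state is stabilized by the group generated by +YII, -IIY, +IZI; other independent generating sets are equally valid.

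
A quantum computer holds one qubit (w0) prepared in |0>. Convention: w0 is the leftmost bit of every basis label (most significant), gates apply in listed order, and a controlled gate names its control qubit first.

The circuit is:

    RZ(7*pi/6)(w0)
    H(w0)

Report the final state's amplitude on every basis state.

The resulting statevector has amplitude -sqrt(2)*exp(5*I*pi/12)/2 on |0>, -sqrt(2)*exp(5*I*pi/12)/2 on |1>.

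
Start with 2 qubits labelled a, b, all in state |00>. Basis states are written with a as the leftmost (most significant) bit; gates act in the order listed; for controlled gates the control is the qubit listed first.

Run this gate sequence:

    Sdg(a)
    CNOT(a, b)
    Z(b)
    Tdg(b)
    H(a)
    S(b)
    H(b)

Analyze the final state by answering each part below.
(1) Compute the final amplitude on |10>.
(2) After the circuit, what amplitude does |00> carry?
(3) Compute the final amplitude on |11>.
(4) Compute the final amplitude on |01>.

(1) The amplitude on |10> is 1/2.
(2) The amplitude on |00> is 1/2.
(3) |11> carries amplitude 1/2 in the final state.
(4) |01> carries amplitude 1/2 in the final state.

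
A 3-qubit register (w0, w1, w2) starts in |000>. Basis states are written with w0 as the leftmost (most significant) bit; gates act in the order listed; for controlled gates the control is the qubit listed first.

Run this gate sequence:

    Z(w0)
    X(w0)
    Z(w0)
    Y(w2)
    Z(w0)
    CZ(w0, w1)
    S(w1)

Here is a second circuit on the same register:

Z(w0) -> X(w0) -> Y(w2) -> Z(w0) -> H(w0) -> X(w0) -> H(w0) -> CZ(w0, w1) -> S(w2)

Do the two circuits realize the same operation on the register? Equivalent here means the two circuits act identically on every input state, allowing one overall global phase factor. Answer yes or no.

No, they are not equivalent — no single phase factor reconciles the two unitaries.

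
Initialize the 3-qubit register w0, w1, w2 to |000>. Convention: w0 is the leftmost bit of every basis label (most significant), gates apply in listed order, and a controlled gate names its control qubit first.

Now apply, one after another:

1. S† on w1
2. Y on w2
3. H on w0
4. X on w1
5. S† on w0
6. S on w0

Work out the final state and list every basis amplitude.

The final amplitudes are sqrt(2)*I/2 on |011>, sqrt(2)*I/2 on |111>, and 0 on every other basis state.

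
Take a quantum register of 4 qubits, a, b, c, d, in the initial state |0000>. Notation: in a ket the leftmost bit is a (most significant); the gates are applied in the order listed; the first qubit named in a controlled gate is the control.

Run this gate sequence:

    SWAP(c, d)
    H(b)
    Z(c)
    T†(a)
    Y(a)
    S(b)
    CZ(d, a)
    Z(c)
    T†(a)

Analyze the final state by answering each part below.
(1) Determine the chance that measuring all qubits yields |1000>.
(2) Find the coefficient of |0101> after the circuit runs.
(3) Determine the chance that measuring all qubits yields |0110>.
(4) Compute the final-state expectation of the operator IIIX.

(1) The probability of measuring |1000> is 1/2.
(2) The amplitude on |0101> is 0.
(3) The probability of measuring |0110> is 0.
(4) In the final state, IIIX has expectation 0.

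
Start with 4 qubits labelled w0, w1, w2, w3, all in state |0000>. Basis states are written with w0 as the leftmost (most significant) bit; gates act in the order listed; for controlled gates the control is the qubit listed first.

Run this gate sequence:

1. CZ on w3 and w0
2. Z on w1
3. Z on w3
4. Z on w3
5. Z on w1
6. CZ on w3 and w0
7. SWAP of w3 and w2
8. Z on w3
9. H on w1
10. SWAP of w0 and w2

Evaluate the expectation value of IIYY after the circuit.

In the final state, IIYY has expectation 0. Key observation: the block from step 1 through step 6 cancels to the identity and can be dropped.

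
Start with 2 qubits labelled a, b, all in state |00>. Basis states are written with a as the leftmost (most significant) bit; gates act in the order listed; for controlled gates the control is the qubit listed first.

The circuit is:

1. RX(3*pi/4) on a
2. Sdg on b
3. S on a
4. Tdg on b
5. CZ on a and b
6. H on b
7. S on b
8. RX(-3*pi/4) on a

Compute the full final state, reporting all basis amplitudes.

After the circuit, the state carries amplitude (-1 + sqrt(2)*I)*(1 - I)/4 on |00>, -(1 - I)*(sqrt(2) + I)/4 on |01>, 1/4 + I/4 on |10>, -1/4 + I/4 on |11>.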